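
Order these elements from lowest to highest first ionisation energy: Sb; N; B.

Across a period the outer electron is held more tightly (higher IE₁); down a group it sits in a higher shell, more shielded, and comes off more easily.
These span different periods and groups, so the two trends combine.
Sb > B: the two effects oppose for this pair; the across-period effect wins (831 vs 801 kJ/mol).
N > Sb: N sits above Sb in group 15, so the down-group effect alone puts N higher.
Approximate values (kJ/mol): B 801, N 1402, Sb 831.
So from lowest to highest: B < Sb < N.

B, Sb, N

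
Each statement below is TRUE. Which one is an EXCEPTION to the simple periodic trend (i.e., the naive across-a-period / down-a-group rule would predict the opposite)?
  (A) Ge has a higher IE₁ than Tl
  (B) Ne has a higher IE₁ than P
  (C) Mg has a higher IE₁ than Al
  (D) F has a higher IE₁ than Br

The general trend: IE₁ increases across a period and decreases down a group.
(A) Ge (period 4, group 14) vs Tl (period 6, group 13): the stated order agrees with the simple trend.
(B) Ne (period 2, group 18) vs P (period 3, group 15): the stated order agrees with the simple trend.
(C) Mg (period 3, group 2) vs Al (period 3, group 13): the stated order contradicts the simple trend.
(D) F (period 2, group 17) vs Br (period 4, group 17): the stated order agrees with the simple trend.
The exception is (C): Al's single 3p electron is easier to remove than one from Mg's filled 3s².

(C)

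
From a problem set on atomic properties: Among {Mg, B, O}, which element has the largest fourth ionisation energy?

B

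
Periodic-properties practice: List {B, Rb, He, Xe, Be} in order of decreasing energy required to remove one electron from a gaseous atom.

He > Xe > Be > B > Rb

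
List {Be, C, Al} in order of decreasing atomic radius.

Across a period the added protons contract the valence shell; down a group each new principal shell makes the atom larger.
Neither a single period nor a single group — weigh both effects.
Be > C: both are in period 2; the period trend gives Be the larger value.
Al > Be: period and group pull opposite ways; the down-group shift dominates (126 vs 102 pm).
Approximate values (pm): Be 102, C 75, Al 126.
So from largest to smallest: Al > Be > C.

Al > Be > C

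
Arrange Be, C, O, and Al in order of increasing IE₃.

Consider each +2 ion: Be²⁺ is the bare [He] core; C²⁺ still has 2 valence electrons; O²⁺ still has 4 valence electrons; Al²⁺ still has 1 valence electron.
Breaking into a closed-shell core is much more expensive than removing a leftover valence electron — Be has the largest IE_3 here.
Valence configurations: C²⁺ [He]2s², O²⁺ [He]2s²2p², Al²⁺ [Ne]3s¹.
Tabulated IE_3 (kJ/mol): Be 14849, C 4620, O 5300, Al 2745.
So the third ionization energies run Al < C < O < Be.

Al < C < O < Be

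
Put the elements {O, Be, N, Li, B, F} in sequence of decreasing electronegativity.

Electronegativity increases across a period and decreases down a group, tracking effective nuclear charge and atomic size.
All lie in period 2, so electronegativity increases left to right.
So from highest to lowest: F > O > N > B > Be > Li.

F, O, N, B, Be, Li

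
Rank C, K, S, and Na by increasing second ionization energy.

The second ionization energy removes an electron from the +1 ion. For each element: C⁺ still has 3 valence electrons; K⁺ is the bare [Ar] core; S⁺ still has 5 valence electrons; Na⁺ is the bare [Ne] core.
Pulling an electron out of a noble-gas core costs far more than removing a remaining valence electron, so K and Na sit at the high end of IE_2.
Valence configurations: C⁺ [He]2s²2p¹, S⁺ [Ne]3s²3p³.
Approximate IE_2 values (kJ/mol): C 2353, K 3052, S 2252, Na 4562.
Putting it together, IE_2: S < C < K < Na.

S, C, K, Na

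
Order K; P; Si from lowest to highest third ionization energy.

IE_3 is the cost of taking one more electron from the +2 cation: K²⁺ is already 1 electron into the core; P²⁺ still has 3 valence electrons; Si²⁺ still has 2 valence electrons.
Breaking into a closed-shell core is much more expensive than removing a leftover valence electron — K has the largest IE_3 here.
Valence configurations: P²⁺ [Ne]3s²3p¹, Si²⁺ [Ne]3s².
P²⁺ loses a lone 3p electron whereas Si²⁺ must break into a filled 3s² pair, so IE_3(Si) > IE_3(P) even though P has the higher nuclear charge.
Tabulated IE_3 (kJ/mol): K 4420, P 2914, Si 3232.
Overall IE_3 order: P < Si < K.

P < Si < K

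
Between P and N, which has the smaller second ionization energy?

P

IE_2 is the cost of taking one more electron from the +1 cation: P⁺ still has 4 valence electrons; N⁺ still has 4 valence electrons.
All are still removing valence electrons, so compare the +1 ions as you would atoms: IE_2 generally rises across a period (higher Z_eff) and falls down a group (larger shell), subject to the usual subshell exceptions.
Valence configurations: P⁺ [Ne]3s²3p², N⁺ [He]2s²2p².
The numbers (kJ/mol): P 1907, N 2856.
Putting it together, IE_2: P < N.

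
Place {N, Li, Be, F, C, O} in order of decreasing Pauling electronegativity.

F > O > N > C > Be > Li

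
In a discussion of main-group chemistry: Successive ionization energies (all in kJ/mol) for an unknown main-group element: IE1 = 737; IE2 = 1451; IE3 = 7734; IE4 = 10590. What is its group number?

Look for the largest jump between consecutive ionization energies: IE3/IE2 ≈ 5.3, far larger than any earlier ratio.
That jump marks the point where a core electron is being removed. So the atom has 2 valence electrons.
A main-group element with 2 valence electrons is in group 2.

Group 2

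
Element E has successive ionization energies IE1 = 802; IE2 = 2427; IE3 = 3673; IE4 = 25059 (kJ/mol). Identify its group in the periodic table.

Look for the largest jump between consecutive ionization energies: IE4/IE3 ≈ 6.8, far larger than any earlier ratio.
That jump marks the point where a core electron is being removed. So the atom has 3 valence electrons.
A main-group element with 3 valence electrons is in group 13.

Group 13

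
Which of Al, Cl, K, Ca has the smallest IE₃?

Al

The third ionization energy removes an electron from the +2 ion. For each element: Al²⁺ still has 1 valence electron; Cl²⁺ still has 5 valence electrons; K²⁺ is already 1 electron into the core; Ca²⁺ is the bare [Ar] core.
Breaking into a closed-shell core is much more expensive than removing a leftover valence electron — K and Ca have the largest IE_3 here.
Valence configurations: Al²⁺ [Ne]3s¹, Cl²⁺ [Ne]3s²3p³.
The numbers (kJ/mol): Al 2745, Cl 3822, K 4420, Ca 4912.
Overall IE_3 order: Al < Cl < K < Ca.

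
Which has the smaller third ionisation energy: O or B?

Consider each +2 ion: O²⁺ still has 4 valence electrons; B²⁺ still has 1 valence electron.
All are still removing valence electrons, so compare the +2 ions as you would atoms: IE_3 generally rises across a period (higher Z_eff) and falls down a group (larger shell), subject to the usual subshell exceptions.
Valence configurations: O²⁺ [He]2s²2p², B²⁺ [He]2s¹.
The numbers (kJ/mol): O 5300, B 3660.
Overall IE_3 order: B < O.

B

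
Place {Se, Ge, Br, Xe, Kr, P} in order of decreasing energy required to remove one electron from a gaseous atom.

Kr > Xe > Br > P > Se > Ge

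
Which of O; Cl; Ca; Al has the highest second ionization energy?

The second ionization energy removes an electron from the +1 ion. For each element: O⁺ still has 5 valence electrons; Cl⁺ still has 6 valence electrons; Ca⁺ still has 1 valence electron; Al⁺ still has 2 valence electrons.
All are still removing valence electrons, so compare the +1 ions as you would atoms: IE_2 generally rises across a period (higher Z_eff) and falls down a group (larger shell), subject to the usual subshell exceptions.
Valence configurations: O⁺ [He]2s²2p³, Cl⁺ [Ne]3s²3p⁴, Ca⁺ [Ar]4s¹, Al⁺ [Ne]3s².
Tabulated IE_2 (kJ/mol): O 3388, Cl 2298, Ca 1145, Al 1817.
Putting it together, IE_2: Ca < Al < Cl < O.

O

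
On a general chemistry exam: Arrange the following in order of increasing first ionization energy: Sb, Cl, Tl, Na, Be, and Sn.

Na, Tl, Sn, Sb, Be, Cl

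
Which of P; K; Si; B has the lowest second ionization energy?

Si

After 1 electron has been removed, what remains? P⁺ still has 4 valence electrons; K⁺ is the bare [Ar] core; Si⁺ still has 3 valence electrons; B⁺ still has 2 valence electrons.
Core electrons are held far more tightly than valence electrons, so K tops the IE_2 order.
Valence configurations: P⁺ [Ne]3s²3p², Si⁺ [Ne]3s²3p¹, B⁺ [He]2s².
Approximate IE_2 values (kJ/mol): P 1907, K 3052, Si 1577, B 2427.
So the second ionization energies run Si < P < B < K.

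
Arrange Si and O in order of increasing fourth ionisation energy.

Si < O

Consider each +3 ion: Si³⁺ still has 1 valence electron; O³⁺ still has 3 valence electrons.
All are still removing valence electrons, so compare the +3 ions as you would atoms: IE_4 generally rises across a period (higher Z_eff) and falls down a group (larger shell), subject to the usual subshell exceptions.
Valence configurations: Si³⁺ [Ne]3s¹, O³⁺ [He]2s²2p¹.
Tabulated IE_4 (kJ/mol): Si 4356, O 7469.
So the fourth ionization energies run Si < O.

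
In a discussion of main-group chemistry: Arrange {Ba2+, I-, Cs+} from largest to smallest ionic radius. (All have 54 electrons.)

All of these have 54 electrons, so size is governed by nuclear charge alone: the more protons, the stronger the pull on the same electron cloud, and the smaller the ion.
Nuclear charges: Ba2+ (Z=56), Cs+ (Z=55), I- (Z=53).
Largest to smallest: I- > Cs+ > Ba2+.

I-, Cs+, Ba2+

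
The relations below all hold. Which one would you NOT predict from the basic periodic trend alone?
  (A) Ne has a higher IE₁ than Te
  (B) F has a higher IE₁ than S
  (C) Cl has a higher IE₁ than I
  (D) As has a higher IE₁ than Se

The general trend: IE₁ increases across a period and decreases down a group.
(A) Ne (period 2, group 18) vs Te (period 5, group 16): the stated order agrees with the simple trend.
(B) F (period 2, group 17) vs S (period 3, group 16): the stated order agrees with the simple trend.
(C) Cl (period 3, group 17) vs I (period 5, group 17): the stated order agrees with the simple trend.
(D) As (period 4, group 15) vs Se (period 4, group 16): the stated order contradicts the simple trend.
The exception is (D): Se (4p⁴) ionizes more easily than half-filled As (4p³).

(D)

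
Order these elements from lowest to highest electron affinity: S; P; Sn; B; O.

B < P < Sn < O < S

EA tends to increase across a period and decrease down a group, though the pattern is less regular than for IE or radius.
These span different periods and groups, so the two trends combine.
P > B: period and group pull opposite ways; the across-period shift dominates (72 vs 27 kJ/mol).
Sn > P: this pair runs against the simple trend — see the exception note.
O > Sn: relative to Sn, both the across-period and down-group shifts push O's electron affinity up.
S > O: this pair runs against the simple trend — see the exception note.
Note the exception: Sn has a higher electron affinity than P, contrary to the simple trend — adding an electron to P's half-filled np³ subshell costs electron-pairing energy.
Note the exception: S has a higher electron affinity than O, contrary to the simple trend — the compact 2p subshell of O repels the added electron more than S's larger 3p does.
For reference (kJ/mol): B 27, O 141, P 72, S 200, Sn 107.
So from lowest to highest: B < P < Sn < O < S.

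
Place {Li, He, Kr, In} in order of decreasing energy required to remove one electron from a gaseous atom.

He > Kr > In > Li

He is in period 1, group 18; Li is in period 2, group 1; Kr is in period 4, group 18; In is in period 5, group 13.
First ionization energy rises across a period (greater Z_eff holds electrons more tightly) and falls down a group (valence electrons are farther from the nucleus).
These span different periods and groups, so the two trends combine.
In > Li: the two effects oppose for this pair; the across-period effect wins (558 vs 520 kJ/mol).
Kr > In: relative to In, both the across-period and down-group shifts push Kr's first ionization energy up.
He > Kr: they share group 18; the group trend gives He the larger value.
Approximate values (kJ/mol): He 2372, Li 520, Kr 1351, In 558.
So from highest to lowest: He > Kr > In > Li.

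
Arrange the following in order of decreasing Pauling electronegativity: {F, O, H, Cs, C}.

H is in period 1, group 1; C is in period 2, group 14; O is in period 2, group 16; F is in period 2, group 17; Cs is in period 6, group 1.
Electronegativity increases across a period and decreases down a group, tracking effective nuclear charge and atomic size.
Here both period and group differ, so the two effects have to be weighed against each other.
H > Cs: H sits above Cs in group 1, so the down-group effect alone puts H higher.
C > H: period and group pull opposite ways; the across-period shift dominates (2.55 vs 2.20).
O > C: both are in period 2; the period trend gives O the larger value.
F > O: both are in period 2; the period trend gives F the larger value.
Tabulated electronegativity (Pauling): H 2.20, C 2.55, O 3.44, F 3.98, Cs 0.79.
So from highest to lowest: F > O > C > H > Cs.

F > O > C > H > Cs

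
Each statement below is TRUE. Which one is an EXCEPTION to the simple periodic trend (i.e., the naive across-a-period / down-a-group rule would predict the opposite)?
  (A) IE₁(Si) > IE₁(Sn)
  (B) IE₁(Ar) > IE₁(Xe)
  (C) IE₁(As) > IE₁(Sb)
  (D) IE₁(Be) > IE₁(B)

(D)

The general trend: IE₁ increases across a period and decreases down a group.
(A) Si (period 3, group 14) vs Sn (period 5, group 14): the stated order agrees with the simple trend.
(B) Ar (period 3, group 18) vs Xe (period 5, group 18): the stated order agrees with the simple trend.
(C) As (period 4, group 15) vs Sb (period 5, group 15): the stated order agrees with the simple trend.
(D) Be (period 2, group 2) vs B (period 2, group 13): the stated order contradicts the simple trend.
The exception is (D): removing B's lone 2p electron is easier than breaking Be's filled 2s².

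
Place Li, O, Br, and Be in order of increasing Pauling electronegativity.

Li < Be < Br < O

EN rises left→right (higher Z_eff, smaller atoms) and falls top→bottom (larger, more shielded atoms).
These span different periods and groups, so the two trends combine.
Be > Li: Be lies to the right of Li in period 2, so the across-period effect alone puts Be higher.
Br > Be: the two effects oppose for this pair; the across-period effect wins (2.96 vs 1.57).
O > Br: the two effects oppose for this pair; the down-group effect wins (3.44 vs 2.96).
Approximate values (Pauling): Li 0.98, Be 1.57, O 3.44, Br 2.96.
So from lowest to highest: Li < Be < Br < O.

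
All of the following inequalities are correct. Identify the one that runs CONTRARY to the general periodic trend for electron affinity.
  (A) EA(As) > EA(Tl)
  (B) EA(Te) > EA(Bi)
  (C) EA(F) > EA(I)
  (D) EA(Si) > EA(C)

(D)

The general trend: electron affinity increases across a period and decreases down a group.
(A) As (period 4, group 15) vs Tl (period 6, group 13): the stated order agrees with the simple trend.
(B) Te (period 5, group 16) vs Bi (period 6, group 15): the stated order agrees with the simple trend.
(C) F (period 2, group 17) vs I (period 5, group 17): the stated order agrees with the simple trend.
(D) Si (period 3, group 14) vs C (period 2, group 14): the stated order contradicts the simple trend.
The exception is (D): Si's larger, more diffuse 3p orbitals accept an added electron slightly more readily than C's compact 2p.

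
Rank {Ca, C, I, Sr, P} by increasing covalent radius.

C, P, I, Ca, Sr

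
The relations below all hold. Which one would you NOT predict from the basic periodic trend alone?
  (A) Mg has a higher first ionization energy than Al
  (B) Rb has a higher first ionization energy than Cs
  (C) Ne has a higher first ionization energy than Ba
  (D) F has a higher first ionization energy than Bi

(A)

The general trend: first ionization energy increases across a period and decreases down a group.
(A) Mg (period 3, group 2) vs Al (period 3, group 13): the stated order contradicts the simple trend.
(B) Rb (period 5, group 1) vs Cs (period 6, group 1): the stated order agrees with the simple trend.
(C) Ne (period 2, group 18) vs Ba (period 6, group 2): the stated order agrees with the simple trend.
(D) F (period 2, group 17) vs Bi (period 6, group 15): the stated order agrees with the simple trend.
The exception is (A): Al's single 3p electron is easier to remove than one from Mg's filled 3s².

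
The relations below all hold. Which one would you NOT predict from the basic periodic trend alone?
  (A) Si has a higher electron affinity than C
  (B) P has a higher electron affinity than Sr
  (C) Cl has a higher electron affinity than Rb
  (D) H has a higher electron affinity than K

(A)

The general trend: electron affinity increases across a period and decreases down a group.
(A) Si (period 3, group 14) vs C (period 2, group 14): the stated order contradicts the simple trend.
(B) P (period 3, group 15) vs Sr (period 5, group 2): the stated order agrees with the simple trend.
(C) Cl (period 3, group 17) vs Rb (period 5, group 1): the stated order agrees with the simple trend.
(D) H (period 1, group 1) vs K (period 4, group 1): the stated order agrees with the simple trend.
The exception is (A): Si's larger, more diffuse 3p orbitals accept an added electron slightly more readily than C's compact 2p.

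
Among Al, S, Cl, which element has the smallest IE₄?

The fourth ionization energy removes an electron from the +3 ion. For each element: Al³⁺ is the bare [Ne] core; S³⁺ still has 3 valence electrons; Cl³⁺ still has 4 valence electrons.
Core electrons are held far more tightly than valence electrons, so Al tops the IE_4 order.
Valence configurations: S³⁺ [Ne]3s²3p¹, Cl³⁺ [Ne]3s²3p².
Tabulated IE_4 (kJ/mol): Al 11577, S 4556, Cl 5159.
Overall IE_4 order: S < Cl < Al.

S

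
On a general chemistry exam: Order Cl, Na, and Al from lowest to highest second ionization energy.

Al < Cl < Na

Consider each +1 ion: Cl⁺ still has 6 valence electrons; Na⁺ is the bare [Ne] core; Al⁺ still has 2 valence electrons.
Core electrons are held far more tightly than valence electrons, so Na tops the IE_2 order.
Valence configurations: Cl⁺ [Ne]3s²3p⁴, Al⁺ [Ne]3s².
Tabulated IE_2 (kJ/mol): Cl 2298, Na 4562, Al 1817.
Overall IE_2 order: Al < Cl < Na.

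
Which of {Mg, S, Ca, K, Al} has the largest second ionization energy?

K

The second ionization energy removes an electron from the +1 ion. For each element: Mg⁺ still has 1 valence electron; S⁺ still has 5 valence electrons; Ca⁺ still has 1 valence electron; K⁺ is the bare [Ar] core; Al⁺ still has 2 valence electrons.
Breaking into a closed-shell core is much more expensive than removing a leftover valence electron — K has the largest IE_2 here.
Valence configurations: Mg⁺ [Ne]3s¹, S⁺ [Ne]3s²3p³, Ca⁺ [Ar]4s¹, Al⁺ [Ne]3s².
Approximate IE_2 values (kJ/mol): Mg 1451, S 2252, Ca 1145, K 3052, Al 1817.
Hence IE_2: Ca < Mg < Al < S < K.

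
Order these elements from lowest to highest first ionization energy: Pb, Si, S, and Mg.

Mg is in period 3, group 2; Si is in period 3, group 14; S is in period 3, group 16; Pb is in period 6, group 14.
Removing the outermost electron gets harder across a period and easier down a group.
Neither a single period nor a single group — weigh both effects.
Mg > Pb: period and group pull opposite ways; the down-group shift dominates (738 vs 716 kJ/mol).
Si > Mg: both are in period 3; the period trend gives Si the larger value.
S > Si: S lies to the right of Si in period 3, so the across-period effect alone puts S higher.
Approximate values (kJ/mol): Mg 738, Si 786, S 1000, Pb 716.
So from lowest to highest: Pb < Mg < Si < S.

Pb, Mg, Si, S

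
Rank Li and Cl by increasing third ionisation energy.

After 2 electrons have been removed, what remains? Li²⁺ is already 1 electron into the core; Cl²⁺ still has 5 valence electrons.
Pulling an electron out of a noble-gas core costs far more than removing a remaining valence electron, so Li sits at the high end of IE_3.
Tabulated IE_3 (kJ/mol): Li 11815, Cl 3822.
So the third ionization energies run Cl < Li.

Cl < Li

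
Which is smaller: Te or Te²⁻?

Te

Forming Te²⁻ adds 2 electrons to Te. More electron–electron repulsion in the same shell, with unchanged nuclear charge, lets the cloud expand.
An anion is larger than its parent atom: Te²⁻ > Te.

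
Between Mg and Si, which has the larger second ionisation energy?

Si

The second ionization energy removes an electron from the +1 ion. For each element: Mg⁺ still has 1 valence electron; Si⁺ still has 3 valence electrons.
All are still removing valence electrons, so compare the +1 ions as you would atoms: IE_2 generally rises across a period (higher Z_eff) and falls down a group (larger shell), subject to the usual subshell exceptions.
Valence configurations: Mg⁺ [Ne]3s¹, Si⁺ [Ne]3s²3p¹.
The numbers (kJ/mol): Mg 1451, Si 1577.
Hence IE_2: Mg < Si.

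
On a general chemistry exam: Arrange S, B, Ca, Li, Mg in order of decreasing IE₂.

Li, B, S, Mg, Ca

After 1 electron has been removed, what remains? S⁺ still has 5 valence electrons; B⁺ still has 2 valence electrons; Ca⁺ still has 1 valence electron; Li⁺ is the bare [He] core; Mg⁺ still has 1 valence electron.
Breaking into a closed-shell core is much more expensive than removing a leftover valence electron — Li has the largest IE_2 here.
Valence configurations: S⁺ [Ne]3s²3p³, B⁺ [He]2s², Ca⁺ [Ar]4s¹, Mg⁺ [Ne]3s¹.
Approximate IE_2 values (kJ/mol): S 2252, B 2427, Ca 1145, Li 7298, Mg 1451.
So the second ionization energies run Ca < Mg < S < B < Li.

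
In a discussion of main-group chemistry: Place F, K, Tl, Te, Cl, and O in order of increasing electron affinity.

O is in period 2, group 16; F is in period 2, group 17; Cl is in period 3, group 17; K is in period 4, group 1; Te is in period 5, group 16; Tl is in period 6, group 13.
Electron affinity generally becomes more exothermic across a period toward the halogens and less exothermic down a group.
These span different periods and groups, so the two trends combine.
K > Tl: period and group pull opposite ways; the down-group shift dominates (48 vs 19 kJ/mol).
O > K: both effects reinforce here, so O is clearly the higher of the two.
Te > O: this pair runs against the simple trend — see the exception note.
F > Te: both effects reinforce here, so F is clearly the higher of the two.
Cl > F: this pair runs against the simple trend — see the exception note.
Note the exception: Te has a higher electron affinity than O, contrary to the simple trend — O's compact 2p subshell gives strong electron–electron repulsion on the added electron.
Note the exception: Cl has a higher electron affinity than F, contrary to the simple trend — F's small 2p subshell makes the incoming electron feel strong e⁻–e⁻ repulsion, so Cl actually releases more energy on gaining an electron.
Tabulated electron affinity (kJ/mol): O 141, F 328, Cl 349, K 48, Te 190, Tl 19.
So from lowest to highest: Tl < K < O < Te < F < Cl.

Tl < K < O < Te < F < Cl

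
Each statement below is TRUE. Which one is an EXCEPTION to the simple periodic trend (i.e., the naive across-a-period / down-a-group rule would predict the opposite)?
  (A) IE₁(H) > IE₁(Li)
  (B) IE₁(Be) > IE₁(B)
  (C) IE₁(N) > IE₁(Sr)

The general trend: first ionisation energy increases across a period and decreases down a group.
(A) H (period 1, group 1) vs Li (period 2, group 1): the stated order agrees with the simple trend.
(B) Be (period 2, group 2) vs B (period 2, group 13): the stated order contradicts the simple trend.
(C) N (period 2, group 15) vs Sr (period 5, group 2): the stated order agrees with the simple trend.
The exception is (B): removing B's lone 2p electron is easier than breaking Be's filled 2s².

(B)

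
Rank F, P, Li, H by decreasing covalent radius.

Li, P, F, H

H is in period 1, group 1; Li is in period 2, group 1; F is in period 2, group 17; P is in period 3, group 15.
Radius decreases left→right (rising Z_eff, same n) and increases top→bottom (higher n).
Neither a single period nor a single group — weigh both effects.
F > H: period and group pull opposite ways; the down-group shift dominates (64 vs 32 pm).
P > F: relative to F, both the across-period and down-group shifts push P's atomic radius up.
Li > P: period and group pull opposite ways; the across-period shift dominates (133 vs 111 pm).
Tabulated atomic radius (pm): H 32, Li 133, F 64, P 111.
So from largest to smallest: Li > P > F > H.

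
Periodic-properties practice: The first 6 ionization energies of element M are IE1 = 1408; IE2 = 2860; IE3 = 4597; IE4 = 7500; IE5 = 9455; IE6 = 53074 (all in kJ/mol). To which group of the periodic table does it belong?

Look for the largest jump between consecutive ionization energies: IE6/IE5 ≈ 5.6, far larger than any earlier ratio.
That jump marks the point where a core electron is being removed. So the atom has 5 valence electrons.
A main-group element with 5 valence electrons is in group 15.

Group 15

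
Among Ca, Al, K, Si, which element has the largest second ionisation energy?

K

After 1 electron has been removed, what remains? Ca⁺ still has 1 valence electron; Al⁺ still has 2 valence electrons; K⁺ is the bare [Ar] core; Si⁺ still has 3 valence electrons.
Breaking into a closed-shell core is much more expensive than removing a leftover valence electron — K has the largest IE_2 here.
Valence configurations: Ca⁺ [Ar]4s¹, Al⁺ [Ne]3s², Si⁺ [Ne]3s²3p¹.
Si⁺ loses a lone 3p electron whereas Al⁺ must break into a filled 3s² pair, so IE_2(Al) > IE_2(Si) even though Si has the higher nuclear charge.
The numbers (kJ/mol): Ca 1145, Al 1817, K 3052, Si 1577.
Putting it together, IE_2: Ca < Si < Al < K.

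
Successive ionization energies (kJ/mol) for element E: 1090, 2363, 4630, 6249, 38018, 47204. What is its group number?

Group 14

Look for the largest jump between consecutive ionization energies: IE5/IE4 ≈ 6.1, far larger than any earlier ratio.
That jump marks the point where a core electron is being removed. So the atom has 4 valence electrons.
A main-group element with 4 valence electrons is in group 14.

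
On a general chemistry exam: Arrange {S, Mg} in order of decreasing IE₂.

S, Mg

IE_2 is the cost of taking one more electron from the +1 cation: S⁺ still has 5 valence electrons; Mg⁺ still has 1 valence electron.
All are still removing valence electrons, so compare the +1 ions as you would atoms: IE_2 generally rises across a period (higher Z_eff) and falls down a group (larger shell), subject to the usual subshell exceptions.
Valence configurations: S⁺ [Ne]3s²3p³, Mg⁺ [Ne]3s¹.
Tabulated IE_2 (kJ/mol): S 2252, Mg 1451.
Overall IE_2 order: Mg < S.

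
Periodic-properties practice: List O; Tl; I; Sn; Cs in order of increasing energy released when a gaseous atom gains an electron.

Tl < Cs < Sn < O < I

O is in period 2, group 16; Sn is in period 5, group 14; I is in period 5, group 17; Cs is in period 6, group 1; Tl is in period 6, group 13.
Electron affinity generally becomes more exothermic across a period toward the halogens and less exothermic down a group.
These span different periods and groups, so the two trends combine.
Cs > Tl: this pair runs against the simple trend — see the exception note.
Sn > Cs: both effects reinforce here, so Sn is clearly the higher of the two.
O > Sn: both effects reinforce here, so O is clearly the higher of the two.
I > O: the two effects oppose for this pair; the across-period effect wins (295 vs 141 kJ/mol).
Note the exception: Cs has a higher electron affinity than Tl, contrary to the simple trend — Tl's ns²np¹ configuration gives only a small electron affinity — the sparsely filled np subshell binds an added electron weakly.
Approximate values (kJ/mol): O 141, Sn 107, I 295, Cs 46, Tl 19.
So from lowest to highest: Tl < Cs < Sn < O < I.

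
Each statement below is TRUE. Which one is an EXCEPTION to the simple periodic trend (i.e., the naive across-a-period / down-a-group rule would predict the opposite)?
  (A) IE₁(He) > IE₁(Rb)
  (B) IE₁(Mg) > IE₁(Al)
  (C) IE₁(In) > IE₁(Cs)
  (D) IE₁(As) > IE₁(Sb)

The general trend: first ionization energy increases across a period and decreases down a group.
(A) He (period 1, group 18) vs Rb (period 5, group 1): the stated order agrees with the simple trend.
(B) Mg (period 3, group 2) vs Al (period 3, group 13): the stated order contradicts the simple trend.
(C) In (period 5, group 13) vs Cs (period 6, group 1): the stated order agrees with the simple trend.
(D) As (period 4, group 15) vs Sb (period 5, group 15): the stated order agrees with the simple trend.
The exception is (B): Al's single 3p electron is easier to remove than one from Mg's filled 3s².

(B)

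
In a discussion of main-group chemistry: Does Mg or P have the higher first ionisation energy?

P

Mg is in period 3, group 2; P is in period 3, group 15.
Removing the outermost electron gets harder across a period and easier down a group.
All lie in period 3, so first ionization energy increases left to right.
So P has the higher first ionisation energy (P > Mg).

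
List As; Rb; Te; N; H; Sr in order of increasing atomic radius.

H < N < As < Te < Sr < Rb

H is in period 1, group 1; N is in period 2, group 15; As is in period 4, group 15; Rb is in period 5, group 1; Sr is in period 5, group 2; Te is in period 5, group 16.
Across a period the added protons contract the valence shell; down a group each new principal shell makes the atom larger.
Neither a single period nor a single group — weigh both effects.
N > H: period and group pull opposite ways; the down-group shift dominates (71 vs 32 pm).
As > N: they share group 15; the group trend gives As the larger value.
Te > As: the two effects oppose for this pair; the down-group effect wins (136 vs 121 pm).
Sr > Te: Sr lies to the left of Te in period 5, so the across-period effect alone puts Sr larger.
Rb > Sr: Rb lies to the left of Sr in period 5, so the across-period effect alone puts Rb larger.
Approximate values (pm): H 32, N 71, As 121, Rb 210, Sr 185, Te 136.
So from smallest to largest: H < N < As < Te < Sr < Rb.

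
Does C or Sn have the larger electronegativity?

Atoms toward the upper right of the periodic table pull bonding electrons most strongly.
All are in group 14, so electronegativity increases up the group.
So C has the larger electronegativity (C > Sn).

C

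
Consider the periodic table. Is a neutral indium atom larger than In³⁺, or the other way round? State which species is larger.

Forming In³⁺ removes 3 electrons from In. Fewer electrons for the same nuclear charge means less shielding and a higher Z_eff on the remaining electrons, and for main-group metals the entire outer shell is lost.
A cation is smaller than its parent atom: In³⁺ < In.

In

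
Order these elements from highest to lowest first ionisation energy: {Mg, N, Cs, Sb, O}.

N, O, Sb, Mg, Cs

Removing the outermost electron gets harder across a period and easier down a group.
These span different periods and groups, so the two trends combine.
Mg > Cs: both effects reinforce here, so Mg is clearly the higher of the two.
Sb > Mg: the two effects oppose for this pair; the across-period effect wins (831 vs 738 kJ/mol).
O > Sb: both effects reinforce here, so O is clearly the higher of the two.
N > O: this pair runs against the simple trend — see the exception note.
Note the exception: N has a higher first ionization energy than O, contrary to the simple trend — pairing an electron in O's 2p⁴ costs repulsion energy, so O ionizes more easily than half-filled N (2p³).
Approximate values (kJ/mol): N 1402, O 1314, Mg 738, Sb 831, Cs 376.
So from highest to lowest: N > O > Sb > Mg > Cs.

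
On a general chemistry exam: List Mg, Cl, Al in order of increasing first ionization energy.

Al < Mg < Cl

IE₁ increases left→right with effective nuclear charge and decreases top→bottom as the valence shell moves farther out.
All lie in period 3; the across-period trend (first ionization energy increases left to right) applies, with the exception below.
Note the exception: Mg has a higher first ionization energy than Al, contrary to the simple trend — Al's single 3p electron is easier to remove than one from Mg's filled 3s².
For reference (kJ/mol): Mg 738, Al 578, Cl 1251.
So from lowest to highest: Al < Mg < Cl.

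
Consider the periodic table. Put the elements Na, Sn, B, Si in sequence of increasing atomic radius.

B, Si, Sn, Na

B is in period 2, group 13; Na is in period 3, group 1; Si is in period 3, group 14; Sn is in period 5, group 14.
Across a period the added protons contract the valence shell; down a group each new principal shell makes the atom larger.
Neither a single period nor a single group — weigh both effects.
Si > B: period and group pull opposite ways; the down-group shift dominates (116 vs 85 pm).
Sn > Si: Sn sits below Si in group 14, so the down-group effect alone puts Sn larger.
Na > Sn: the two effects oppose for this pair; the across-period effect wins (155 vs 140 pm).
For reference (pm): B 85, Na 155, Si 116, Sn 140.
So from smallest to largest: B < Si < Sn < Na.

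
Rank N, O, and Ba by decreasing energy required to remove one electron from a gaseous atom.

N, O, Ba

N is in period 2, group 15; O is in period 2, group 16; Ba is in period 6, group 2.
IE₁ increases left→right with effective nuclear charge and decreases top→bottom as the valence shell moves farther out.
These span different periods and groups, so the two trends combine.
O > Ba: relative to Ba, both the across-period and down-group shifts push O's first ionization energy up.
N > O: this pair runs against the simple trend — see the exception note.
Note the exception: N has a higher first ionization energy than O, contrary to the simple trend — pairing an electron in O's 2p⁴ costs repulsion energy, so O ionizes more easily than half-filled N (2p³).
For reference (kJ/mol): N 1402, O 1314, Ba 503.
So from highest to lowest: N > O > Ba.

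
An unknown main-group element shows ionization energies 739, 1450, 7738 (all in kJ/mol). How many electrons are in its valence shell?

Look for the largest jump between consecutive ionization energies: IE3/IE2 ≈ 5.3, far larger than any earlier ratio.
That jump marks the point where a core electron is being removed. So the atom has 2 valence electrons.

2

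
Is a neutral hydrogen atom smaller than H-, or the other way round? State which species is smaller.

Forming H- adds 1 electron to H. More electron–electron repulsion in the same shell, with unchanged nuclear charge, lets the cloud expand.
An anion is larger than its parent atom: H- > H.

H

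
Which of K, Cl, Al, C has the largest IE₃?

C

After 2 electrons have been removed, what remains? K²⁺ is already 1 electron into the core; Cl²⁺ still has 5 valence electrons; Al²⁺ still has 1 valence electron; C²⁺ still has 2 valence electrons.
Usually core removal costs more than valence removal, but here the competition is close: a tightly held n=2 valence electron can cost more to remove than an n=3 core electron, so the actual values have to decide it.
Valence configurations: Cl²⁺ [Ne]3s²3p³, Al²⁺ [Ne]3s¹, C²⁺ [He]2s².
Tabulated IE_3 (kJ/mol): K 4420, Cl 3822, Al 2745, C 4620.
So the third ionization energies run Al < Cl < K < C.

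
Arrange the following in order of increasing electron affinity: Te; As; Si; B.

B is in period 2, group 13; Si is in period 3, group 14; As is in period 4, group 15; Te is in period 5, group 16.
Electron affinity generally becomes more exothermic across a period toward the halogens and less exothermic down a group.
A diagonal step moves right (one effect) and down (the opposite effect) at once.
As > B: period and group pull opposite ways; the across-period shift dominates (78 vs 27 kJ/mol).
Si > As: period and group pull opposite ways; the down-group shift dominates (134 vs 78 kJ/mol).
Te > Si: the two effects oppose for this pair; the across-period effect wins (190 vs 134 kJ/mol).
Approximate values (kJ/mol): B 27, Si 134, As 78, Te 190.
So from lowest to highest: B < As < Si < Te.

B < As < Si < Te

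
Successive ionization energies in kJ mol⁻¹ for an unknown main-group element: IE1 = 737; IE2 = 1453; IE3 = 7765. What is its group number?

Group 2

Look for the largest jump between consecutive ionization energies: IE3/IE2 ≈ 5.3, far larger than any earlier ratio.
That jump marks the point where a core electron is being removed. So the atom has 2 valence electrons.
A main-group element with 2 valence electrons is in group 2.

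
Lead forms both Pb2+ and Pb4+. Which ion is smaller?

Pb4+

Both ions have Z = 82 protons, but Pb4+ has lost more electrons, so its remaining electrons feel a larger effective nuclear charge per electron and are pulled in more tightly.
Higher positive charge → smaller ion, so Pb2+ > Pb4+.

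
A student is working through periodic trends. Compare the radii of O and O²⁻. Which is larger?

O²⁻

Forming O²⁻ adds 2 electrons to O. More electron–electron repulsion in the same shell, with unchanged nuclear charge, lets the cloud expand.
An anion is larger than its parent atom: O²⁻ > O.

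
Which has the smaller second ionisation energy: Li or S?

Consider each +1 ion: Li⁺ is the bare [He] core; S⁺ still has 5 valence electrons.
Breaking into a closed-shell core is much more expensive than removing a leftover valence electron — Li has the largest IE_2 here.
Tabulated IE_2 (kJ/mol): Li 7298, S 2252.
Hence IE_2: S < Li.

S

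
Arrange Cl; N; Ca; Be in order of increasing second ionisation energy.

Consider each +1 ion: Cl⁺ still has 6 valence electrons; N⁺ still has 4 valence electrons; Ca⁺ still has 1 valence electron; Be⁺ still has 1 valence electron.
All are still removing valence electrons, so compare the +1 ions as you would atoms: IE_2 generally rises across a period (higher Z_eff) and falls down a group (larger shell), subject to the usual subshell exceptions.
Valence configurations: Cl⁺ [Ne]3s²3p⁴, N⁺ [He]2s²2p², Ca⁺ [Ar]4s¹, Be⁺ [He]2s¹.
The numbers (kJ/mol): Cl 2298, N 2856, Ca 1145, Be 1757.
Putting it together, IE_2: Ca < Be < Cl < N.

Ca, Be, Cl, N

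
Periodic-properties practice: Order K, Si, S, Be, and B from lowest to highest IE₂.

Si < Be < S < B < K

After 1 electron has been removed, what remains? K⁺ is the bare [Ar] core; Si⁺ still has 3 valence electrons; S⁺ still has 5 valence electrons; Be⁺ still has 1 valence electron; B⁺ still has 2 valence electrons.
Pulling an electron out of a noble-gas core costs far more than removing a remaining valence electron, so K sits at the high end of IE_2.
Valence configurations: Si⁺ [Ne]3s²3p¹, S⁺ [Ne]3s²3p³, Be⁺ [He]2s¹, B⁺ [He]2s².
Approximate IE_2 values (kJ/mol): K 3052, Si 1577, S 2252, Be 1757, B 2427.
So the second ionization energies run Si < Be < S < B < K.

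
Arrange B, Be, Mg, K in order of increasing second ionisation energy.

Consider each +1 ion: B⁺ still has 2 valence electrons; Be⁺ still has 1 valence electron; Mg⁺ still has 1 valence electron; K⁺ is the bare [Ar] core.
Core electrons are held far more tightly than valence electrons, so K tops the IE_2 order.
Valence configurations: B⁺ [He]2s², Be⁺ [He]2s¹, Mg⁺ [Ne]3s¹.
Approximate IE_2 values (kJ/mol): B 2427, Be 1757, Mg 1451, K 3052.
Overall IE_2 order: Mg < Be < B < K.

Mg < Be < B < K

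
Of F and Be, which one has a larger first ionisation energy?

Be is in period 2, group 2; F is in period 2, group 17.
Across a period the outer electron is held more tightly (higher IE₁); down a group it sits in a higher shell, more shielded, and comes off more easily.
All lie in period 2, so first ionization energy increases left to right.
So F has the larger first ionisation energy (F > Be).

F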